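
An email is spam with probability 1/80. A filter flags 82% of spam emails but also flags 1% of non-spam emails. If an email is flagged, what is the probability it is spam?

Let D = the rare event, + = positive/flagged.
P(D) = 1/80
P(+|D) = 82/100 = 41/50
P(+|D') = 1/100
P(+) = P(+|D)P(D) + P(+|D')P(D')
     = \frac{41}{50} × \frac{1}{80} + \frac{1}{100} × \frac{79}{80}
     = \frac{161}{8000}
P(D|+) = P(+|D)P(D)/P(+) = \frac{82}{161}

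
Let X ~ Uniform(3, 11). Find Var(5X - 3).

For X ~ Uniform(3, 11):
Var(X) = \frac{16}{3}
Var(5X - 3) = (5)² × Var(X) = 25 × \frac{16}{3} = \frac{400}{3}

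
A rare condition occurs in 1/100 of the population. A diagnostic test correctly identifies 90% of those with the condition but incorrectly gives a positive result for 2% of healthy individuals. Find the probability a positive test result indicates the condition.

Let D = the rare event, + = positive/flagged.
P(D) = 1/100
P(+|D) = 90/100 = 9/10
P(+|D') = 2/100 = 1/50
P(+) = P(+|D)P(D) + P(+|D')P(D')
     = \frac{9}{10} × \frac{1}{100} + \frac{1}{50} × \frac{99}{100}
     = \frac{18}{625}
P(D|+) = P(+|D)P(D)/P(+) = \frac{5}{16}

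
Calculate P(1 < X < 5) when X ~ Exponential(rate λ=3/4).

P(1 < X < 5) = ∫_{1}^{5} f(x) dx
where f(x) = \frac{3 e^{- \frac{3 x}{4}}}{4}
= - \frac{1 - e^{3}}{e^{\frac{15}{4}}}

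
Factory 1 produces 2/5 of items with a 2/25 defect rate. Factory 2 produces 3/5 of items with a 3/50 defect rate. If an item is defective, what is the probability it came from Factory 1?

Using Bayes' theorem:
P(F1) = 2/5, P(D|F1) = 2/25
P(F2) = 3/5, P(D|F2) = 3/50
P(D) = P(D|F1)P(F1) + P(D|F2)P(F2)
     = \frac{17}{250}
P(F1|D) = P(D|F1)P(F1) / P(D)
= \frac{8}{17}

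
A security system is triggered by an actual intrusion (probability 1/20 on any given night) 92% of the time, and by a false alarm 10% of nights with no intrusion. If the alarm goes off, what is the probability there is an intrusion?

Let D = the rare event, + = positive/flagged.
P(D) = 1/20
P(+|D) = 92/100 = 23/25
P(+|D') = 10/100 = 1/10
P(+) = P(+|D)P(D) + P(+|D')P(D')
     = \frac{23}{25} × \frac{1}{20} + \frac{1}{10} × \frac{19}{20}
     = \frac{141}{1000}
P(D|+) = P(+|D)P(D)/P(+) = \frac{46}{141}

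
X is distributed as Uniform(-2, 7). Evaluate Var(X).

For X ~ Uniform(-2, 7):
Var(X) = \frac{27}{4}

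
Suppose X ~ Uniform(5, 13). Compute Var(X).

For X ~ Uniform(5, 13):
Var(X) = \frac{16}{3}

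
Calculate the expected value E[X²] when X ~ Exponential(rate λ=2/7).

Using the identity E[X²] = Var(X) + (E[X])²:
E[X] = \frac{7}{2}
Var(X) = \frac{49}{4}
E[X²] = \frac{49}{4} + (\frac{7}{2})²
= \frac{49}{2}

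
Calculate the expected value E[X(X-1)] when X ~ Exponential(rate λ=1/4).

E[X(X-1)] = E[X² - X] = E[X²] - E[X]
E[X] = 4
E[X²] = Var(X) + (E[X])² = 16 + (4)² = 32
E[X(X-1)] = 32 - 4 = 28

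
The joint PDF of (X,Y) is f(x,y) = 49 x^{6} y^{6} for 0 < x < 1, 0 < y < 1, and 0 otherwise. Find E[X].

E[X] = ∫_0^1 ∫_0^1 x × f(x,y) dy dx
= ∫_0^1 ∫_0^1 x × (49 x^{6} y^{6}) dy dx
= \frac{7}{8}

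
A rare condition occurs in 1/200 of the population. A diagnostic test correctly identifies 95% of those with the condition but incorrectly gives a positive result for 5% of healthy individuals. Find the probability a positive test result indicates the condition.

Let D = the rare event, + = positive/flagged.
P(D) = 1/200
P(+|D) = 95/100 = 19/20
P(+|D') = 5/100 = 1/20
P(+) = P(+|D)P(D) + P(+|D')P(D')
     = \frac{19}{20} × \frac{1}{200} + \frac{1}{20} × \frac{199}{200}
     = \frac{109}{2000}
P(D|+) = P(+|D)P(D)/P(+) = \frac{19}{218}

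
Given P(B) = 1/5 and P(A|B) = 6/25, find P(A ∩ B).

By definition, P(A|B) = P(A ∩ B) / P(B)
So P(A ∩ B) = P(A|B) × P(B)
= 6/25 × 1/5
= 6/125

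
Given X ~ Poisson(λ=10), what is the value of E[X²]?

Using the identity E[X²] = Var(X) + (E[X])²:
E[X] = 10
Var(X) = 10
E[X²] = 10 + (10)²
= 110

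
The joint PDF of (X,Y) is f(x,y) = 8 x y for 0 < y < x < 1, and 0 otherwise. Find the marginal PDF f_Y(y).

f_Y(y) = ∫_y^1 8 x y dx = 4 y \left(1 - y^{2}\right)
for 0 < y < 1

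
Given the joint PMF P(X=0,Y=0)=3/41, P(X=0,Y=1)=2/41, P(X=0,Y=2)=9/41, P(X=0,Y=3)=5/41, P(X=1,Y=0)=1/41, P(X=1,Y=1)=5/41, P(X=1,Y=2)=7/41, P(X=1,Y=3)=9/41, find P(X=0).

P(X=0) = P(X=0,Y=0) + P(X=0,Y=1) + P(X=0,Y=2) + P(X=0,Y=3)
= 3/41 + 2/41 + 9/41 + 5/41
= 19/41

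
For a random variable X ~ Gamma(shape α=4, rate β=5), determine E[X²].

Using the identity E[X²] = Var(X) + (E[X])²:
E[X] = \frac{4}{5}
Var(X) = \frac{4}{25}
E[X²] = \frac{4}{25} + (\frac{4}{5})²
= \frac{4}{5}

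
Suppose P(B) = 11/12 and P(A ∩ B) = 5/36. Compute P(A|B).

P(A|B) = P(A ∩ B) / P(B)
= (5/36) / (11/12)
= 5/33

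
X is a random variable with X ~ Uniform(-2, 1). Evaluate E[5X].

For X ~ Uniform(-2, 1):
E[X] = - \frac{1}{2}
E[5X] = 5 × E[X] + 0 = - \frac{5}{2}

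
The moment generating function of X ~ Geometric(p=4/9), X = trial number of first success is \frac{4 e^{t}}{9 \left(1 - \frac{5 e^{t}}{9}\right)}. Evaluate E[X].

To find E[X], compute M^(1)(0):
M^(1)(t) = \frac{4 e^{t}}{9 \left(1 - \frac{5 e^{t}}{9}\right)} + \frac{20 e^{2 t}}{81 \left(1 - \frac{5 e^{t}}{9}\right)^{2}}
M^(1)(0) = \frac{9}{4}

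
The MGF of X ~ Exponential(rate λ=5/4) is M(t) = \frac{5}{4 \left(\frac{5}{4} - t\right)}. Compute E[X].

To find E[X], compute M^(1)(0):
M^(1)(t) = \frac{5}{4 \left(\frac{5}{4} - t\right)^{2}}
M^(1)(0) = \frac{4}{5}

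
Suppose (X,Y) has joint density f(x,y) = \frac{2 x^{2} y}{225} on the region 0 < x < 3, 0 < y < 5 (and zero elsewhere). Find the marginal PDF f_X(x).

f_X(x) = ∫_0^5 f(x,y) dy
= ∫_0^5 \frac{2 x^{2} y}{225} dy
= \frac{x^{2}}{9} for 0 < x < 3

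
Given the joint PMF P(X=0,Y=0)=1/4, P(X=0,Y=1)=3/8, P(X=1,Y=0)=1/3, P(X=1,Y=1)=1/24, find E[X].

First find marginal of X:
P(X=0) = 5/8
P(X=1) = 3/8
E[X] = 0 × 5/8 + 1 × 3/8 = 3/8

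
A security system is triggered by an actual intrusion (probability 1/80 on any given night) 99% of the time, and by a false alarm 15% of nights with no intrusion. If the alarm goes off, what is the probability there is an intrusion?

Let D = the rare event, + = positive/flagged.
P(D) = 1/80
P(+|D) = 99/100
P(+|D') = 15/100 = 3/20
P(+) = P(+|D)P(D) + P(+|D')P(D')
     = \frac{99}{100} × \frac{1}{80} + \frac{3}{20} × \frac{79}{80}
     = \frac{321}{2000}
P(D|+) = P(+|D)P(D)/P(+) = \frac{33}{428}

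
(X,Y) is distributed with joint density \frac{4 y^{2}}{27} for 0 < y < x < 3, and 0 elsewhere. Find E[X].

f_X(x) = ∫_0^x \frac{4 y^{2}}{27} dy = \frac{4 x^{3}}{81}
E[X] = ∫_0^3 x × (\frac{4 x^{3}}{81}) dx = \frac{12}{5}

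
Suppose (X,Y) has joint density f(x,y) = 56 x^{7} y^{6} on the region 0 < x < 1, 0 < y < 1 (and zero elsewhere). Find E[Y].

E[Y] = ∫_0^1 ∫_0^1 y × f(x,y) dx dy
= \frac{7}{8}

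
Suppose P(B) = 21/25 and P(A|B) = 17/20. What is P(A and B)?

By definition, P(A|B) = P(A ∩ B) / P(B)
So P(A ∩ B) = P(A|B) × P(B)
= 17/20 × 21/25
= 357/500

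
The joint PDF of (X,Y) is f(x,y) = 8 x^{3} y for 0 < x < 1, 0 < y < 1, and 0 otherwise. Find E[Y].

E[Y] = ∫_0^1 ∫_0^1 y × f(x,y) dx dy
= \frac{2}{3}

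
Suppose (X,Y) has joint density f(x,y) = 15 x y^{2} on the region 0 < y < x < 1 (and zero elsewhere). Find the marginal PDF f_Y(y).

f_Y(y) = ∫_y^1 15 x y^{2} dx = \frac{15 y^{2} \left(1 - y^{2}\right)}{2}
for 0 < y < 1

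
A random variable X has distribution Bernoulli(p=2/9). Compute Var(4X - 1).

For X ~ Bernoulli(p=2/9):
Var(X) = \frac{14}{81}
Var(4X - 1) = (4)² × Var(X) = 16 × \frac{14}{81} = \frac{224}{81}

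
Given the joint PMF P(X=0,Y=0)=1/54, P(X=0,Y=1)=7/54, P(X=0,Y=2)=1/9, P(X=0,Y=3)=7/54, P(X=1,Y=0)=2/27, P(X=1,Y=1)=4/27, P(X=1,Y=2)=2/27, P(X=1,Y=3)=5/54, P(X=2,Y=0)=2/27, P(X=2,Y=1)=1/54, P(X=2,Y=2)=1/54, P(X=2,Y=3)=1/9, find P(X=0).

P(X=0) = P(X=0,Y=0) + P(X=0,Y=1) + P(X=0,Y=2) + P(X=0,Y=3)
= 1/54 + 7/54 + 1/9 + 7/54
= 7/18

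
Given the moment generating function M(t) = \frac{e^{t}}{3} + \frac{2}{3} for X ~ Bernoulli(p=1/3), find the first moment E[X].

To find E[X], compute M^(1)(0):
M^(1)(t) = \frac{e^{t}}{3}
M^(1)(0) = \frac{1}{3}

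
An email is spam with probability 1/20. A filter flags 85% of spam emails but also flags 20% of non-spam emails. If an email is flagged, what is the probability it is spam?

Let D = the rare event, + = positive/flagged.
P(D) = 1/20
P(+|D) = 85/100 = 17/20
P(+|D') = 20/100 = 1/5
P(+) = P(+|D)P(D) + P(+|D')P(D')
     = \frac{17}{20} × \frac{1}{20} + \frac{1}{5} × \frac{19}{20}
     = \frac{93}{400}
P(D|+) = P(+|D)P(D)/P(+) = \frac{17}{93}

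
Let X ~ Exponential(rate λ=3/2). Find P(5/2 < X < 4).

P(5/2 < X < 4) = ∫_{5/2}^{4} f(x) dx
where f(x) = \frac{3 e^{- \frac{3 x}{2}}}{2}
= - \frac{1}{e^{6}} + e^{- \frac{15}{4}}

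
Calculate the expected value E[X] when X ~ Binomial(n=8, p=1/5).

For X ~ Binomial(n=8, p=1/5), the expected value is:
E[X] = \frac{8}{5}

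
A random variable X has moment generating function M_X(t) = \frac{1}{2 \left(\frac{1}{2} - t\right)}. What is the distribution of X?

The MGF M(t) = \frac{1}{2 \left(\frac{1}{2} - t\right)} is the standard form for the Exponential distribution.
Comparing with the known MGF formula identifies: Exponential(rate λ=1/2)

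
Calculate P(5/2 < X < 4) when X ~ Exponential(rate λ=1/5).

P(5/2 < X < 4) = ∫_{5/2}^{4} f(x) dx
where f(x) = \frac{e^{- \frac{x}{5}}}{5}
= - \frac{1}{e^{\frac{4}{5}}} + e^{- \frac{1}{2}}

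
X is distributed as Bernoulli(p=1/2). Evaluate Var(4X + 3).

For X ~ Bernoulli(p=1/2):
Var(X) = \frac{1}{4}
Var(4X + 3) = (4)² × Var(X) = 16 × \frac{1}{4} = 4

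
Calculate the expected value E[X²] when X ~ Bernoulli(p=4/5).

Using the identity E[X²] = Var(X) + (E[X])²:
E[X] = \frac{4}{5}
Var(X) = \frac{4}{25}
E[X²] = \frac{4}{25} + (\frac{4}{5})²
= \frac{4}{5}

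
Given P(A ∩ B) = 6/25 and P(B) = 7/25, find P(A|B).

P(A|B) = P(A ∩ B) / P(B)
= (6/25) / (7/25)
= 6/7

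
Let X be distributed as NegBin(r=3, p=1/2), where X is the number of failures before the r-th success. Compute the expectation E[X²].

Using the identity E[X²] = Var(X) + (E[X])²:
E[X] = 3
Var(X) = 6
E[X²] = 6 + (3)²
= 15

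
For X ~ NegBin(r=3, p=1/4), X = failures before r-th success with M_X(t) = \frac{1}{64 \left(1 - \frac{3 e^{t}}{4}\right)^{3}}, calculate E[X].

To find E[X], compute M^(1)(0):
M^(1)(t) = \frac{9 e^{t}}{256 \left(1 - \frac{3 e^{t}}{4}\right)^{4}}
M^(1)(0) = 9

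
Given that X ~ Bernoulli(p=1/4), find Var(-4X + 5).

For X ~ Bernoulli(p=1/4):
Var(X) = \frac{3}{16}
Var(-4X + 5) = (-4)² × Var(X) = 16 × \frac{3}{16} = 3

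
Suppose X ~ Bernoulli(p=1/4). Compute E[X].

For X ~ Bernoulli(p=1/4), the expected value is:
E[X] = \frac{1}{4}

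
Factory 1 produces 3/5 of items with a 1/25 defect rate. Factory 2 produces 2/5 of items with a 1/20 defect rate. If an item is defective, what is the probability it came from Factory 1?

Using Bayes' theorem:
P(F1) = 3/5, P(D|F1) = 1/25
P(F2) = 2/5, P(D|F2) = 1/20
P(D) = P(D|F1)P(F1) + P(D|F2)P(F2)
     = \frac{11}{250}
P(F1|D) = P(D|F1)P(F1) / P(D)
= \frac{6}{11}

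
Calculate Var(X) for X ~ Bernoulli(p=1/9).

For X ~ Bernoulli(p=1/9):
Var(X) = \frac{8}{81}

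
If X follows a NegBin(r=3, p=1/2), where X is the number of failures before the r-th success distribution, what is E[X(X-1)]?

E[X(X-1)] = E[X² - X] = E[X²] - E[X]
E[X] = 3
E[X²] = Var(X) + (E[X])² = 6 + (3)² = 15
E[X(X-1)] = 15 - 3 = 12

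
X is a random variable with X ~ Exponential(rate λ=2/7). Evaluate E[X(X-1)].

E[X(X-1)] = E[X² - X] = E[X²] - E[X]
E[X] = \frac{7}{2}
E[X²] = Var(X) + (E[X])² = \frac{49}{4} + (\frac{7}{2})² = \frac{49}{2}
E[X(X-1)] = \frac{49}{2} - \frac{7}{2} = 21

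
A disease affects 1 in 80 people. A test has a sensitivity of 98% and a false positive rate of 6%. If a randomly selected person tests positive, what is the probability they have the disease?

Let D = the rare event, + = positive/flagged.
P(D) = 1/80
P(+|D) = 98/100 = 49/50
P(+|D') = 6/100 = 3/50
P(+) = P(+|D)P(D) + P(+|D')P(D')
     = \frac{49}{50} × \frac{1}{80} + \frac{3}{50} × \frac{79}{80}
     = \frac{143}{2000}
P(D|+) = P(+|D)P(D)/P(+) = \frac{49}{286}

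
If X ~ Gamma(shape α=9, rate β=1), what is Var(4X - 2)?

For X ~ Gamma(shape α=9, rate β=1):
Var(X) = 9
Var(4X - 2) = (4)² × Var(X) = 16 × 9 = 144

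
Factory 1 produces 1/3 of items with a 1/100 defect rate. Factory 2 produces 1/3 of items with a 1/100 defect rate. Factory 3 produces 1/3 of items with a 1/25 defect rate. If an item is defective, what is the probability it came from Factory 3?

Using Bayes' theorem:
P(F1) = 1/3, P(D|F1) = 1/100
P(F2) = 1/3, P(D|F2) = 1/100
P(F3) = 1/3, P(D|F3) = 1/25
P(D) = P(D|F1)P(F1) + P(D|F2)P(F2) + P(D|F3)P(F3)
     = \frac{1}{50}
P(F3|D) = P(D|F3)P(F3) / P(D)
= \frac{2}{3}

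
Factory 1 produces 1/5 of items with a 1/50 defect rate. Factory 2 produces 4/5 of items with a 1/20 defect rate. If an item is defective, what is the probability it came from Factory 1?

Using Bayes' theorem:
P(F1) = 1/5, P(D|F1) = 1/50
P(F2) = 4/5, P(D|F2) = 1/20
P(D) = P(D|F1)P(F1) + P(D|F2)P(F2)
     = \frac{11}{250}
P(F1|D) = P(D|F1)P(F1) / P(D)
= \frac{1}{11}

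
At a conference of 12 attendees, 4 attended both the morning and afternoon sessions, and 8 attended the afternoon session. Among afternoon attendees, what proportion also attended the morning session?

P(A ∩ B) = 4/12 = 1/3
P(B) = 8/12 = 2/3
P(A|B) = P(A ∩ B) / P(B) = (1/3) / (2/3) = 1/2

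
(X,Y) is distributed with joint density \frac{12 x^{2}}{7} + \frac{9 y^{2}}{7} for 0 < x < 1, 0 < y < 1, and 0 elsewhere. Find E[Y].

E[Y] = ∫_0^1 ∫_0^1 y × f(x,y) dx dy
= \frac{17}{28}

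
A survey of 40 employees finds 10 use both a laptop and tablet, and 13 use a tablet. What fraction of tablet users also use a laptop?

P(A ∩ B) = 10/40 = 1/4
P(B) = 13/40
P(A|B) = P(A ∩ B) / P(B) = (1/4) / (13/40) = 10/13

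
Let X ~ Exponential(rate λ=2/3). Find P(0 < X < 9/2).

P(0 < X < 9/2) = ∫_{0}^{9/2} f(x) dx
where f(x) = \frac{2 e^{- \frac{2 x}{3}}}{3}
= 1 - e^{-3}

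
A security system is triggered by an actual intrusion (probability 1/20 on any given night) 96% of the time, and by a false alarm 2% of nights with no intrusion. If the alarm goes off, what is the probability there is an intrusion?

Let D = the rare event, + = positive/flagged.
P(D) = 1/20
P(+|D) = 96/100 = 24/25
P(+|D') = 2/100 = 1/50
P(+) = P(+|D)P(D) + P(+|D')P(D')
     = \frac{24}{25} × \frac{1}{20} + \frac{1}{50} × \frac{19}{20}
     = \frac{67}{1000}
P(D|+) = P(+|D)P(D)/P(+) = \frac{48}{67}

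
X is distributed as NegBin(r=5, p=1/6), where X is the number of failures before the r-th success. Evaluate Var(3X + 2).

For X ~ NegBin(r=5, p=1/6), where X is the number of failures before the r-th success:
Var(X) = 150
Var(3X + 2) = (3)² × Var(X) = 9 × 150 = 1350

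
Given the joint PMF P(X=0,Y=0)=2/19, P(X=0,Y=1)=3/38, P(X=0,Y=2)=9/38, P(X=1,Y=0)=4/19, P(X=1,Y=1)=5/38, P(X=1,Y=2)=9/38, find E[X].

First find marginal of X:
P(X=0) = 8/19
P(X=1) = 11/19
E[X] = 0 × 8/19 + 1 × 11/19 = 11/19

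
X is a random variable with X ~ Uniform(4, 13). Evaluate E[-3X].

For X ~ Uniform(4, 13):
E[X] = \frac{17}{2}
E[-3X] = -3 × E[X] + 0 = - \frac{51}{2}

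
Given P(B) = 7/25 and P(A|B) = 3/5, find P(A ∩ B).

By definition, P(A|B) = P(A ∩ B) / P(B)
So P(A ∩ B) = P(A|B) × P(B)
= 3/5 × 7/25
= 21/125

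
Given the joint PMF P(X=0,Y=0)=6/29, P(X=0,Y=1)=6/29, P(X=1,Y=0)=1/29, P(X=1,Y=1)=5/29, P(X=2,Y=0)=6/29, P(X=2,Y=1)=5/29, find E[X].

First find marginal of X:
P(X=0) = 12/29
P(X=1) = 6/29
P(X=2) = 11/29
E[X] = 0 × 12/29 + 1 × 6/29 + 2 × 11/29 = 28/29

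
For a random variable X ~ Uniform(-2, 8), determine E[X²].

Using the identity E[X²] = Var(X) + (E[X])²:
E[X] = 3
Var(X) = \frac{25}{3}
E[X²] = \frac{25}{3} + (3)²
= \frac{52}{3}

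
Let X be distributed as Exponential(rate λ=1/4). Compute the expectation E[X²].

Using the identity E[X²] = Var(X) + (E[X])²:
E[X] = 4
Var(X) = 16
E[X²] = 16 + (4)²
= 32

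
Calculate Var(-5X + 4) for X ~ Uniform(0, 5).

For X ~ Uniform(0, 5):
Var(X) = \frac{25}{12}
Var(-5X + 4) = (-5)² × Var(X) = 25 × \frac{25}{12} = \frac{625}{12}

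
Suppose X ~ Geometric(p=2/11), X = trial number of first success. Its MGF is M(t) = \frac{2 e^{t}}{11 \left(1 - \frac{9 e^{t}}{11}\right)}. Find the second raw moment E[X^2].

To find E[X^2], compute M^(2)(0):
M^(1)(t) = \frac{2 e^{t}}{11 \left(1 - \frac{9 e^{t}}{11}\right)} + \frac{18 e^{2 t}}{121 \left(1 - \frac{9 e^{t}}{11}\right)^{2}}
M^(2)(t) = \frac{2 e^{t}}{11 \left(1 - \frac{9 e^{t}}{11}\right)} + \frac{54 e^{2 t}}{121 \left(1 - \frac{9 e^{t}}{11}\right)^{2}} + \frac{324 e^{3 t}}{1331 \left(1 - \frac{9 e^{t}}{11}\right)^{3}}
M^(2)(0) = 55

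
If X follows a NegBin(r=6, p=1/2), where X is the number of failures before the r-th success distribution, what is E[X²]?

Using the identity E[X²] = Var(X) + (E[X])²:
E[X] = 6
Var(X) = 12
E[X²] = 12 + (6)²
= 48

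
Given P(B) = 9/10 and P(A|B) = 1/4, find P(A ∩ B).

By definition, P(A|B) = P(A ∩ B) / P(B)
So P(A ∩ B) = P(A|B) × P(B)
= 1/4 × 9/10
= 9/40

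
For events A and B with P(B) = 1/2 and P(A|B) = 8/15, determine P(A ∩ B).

By definition, P(A|B) = P(A ∩ B) / P(B)
So P(A ∩ B) = P(A|B) × P(B)
= 8/15 × 1/2
= 4/15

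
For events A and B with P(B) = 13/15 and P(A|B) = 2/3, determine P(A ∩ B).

By definition, P(A|B) = P(A ∩ B) / P(B)
So P(A ∩ B) = P(A|B) × P(B)
= 2/3 × 13/15
= 26/45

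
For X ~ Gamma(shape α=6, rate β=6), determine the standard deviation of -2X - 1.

For X ~ Gamma(shape α=6, rate β=6):
Var(X) = \frac{1}{6}
SD(X) = √(Var(X)) = √(\frac{1}{6}) = \frac{\sqrt{6}}{6}
SD(-2X - 1) = |-2| × SD(X) = 2 × \frac{\sqrt{6}}{6} = \frac{\sqrt{6}}{3}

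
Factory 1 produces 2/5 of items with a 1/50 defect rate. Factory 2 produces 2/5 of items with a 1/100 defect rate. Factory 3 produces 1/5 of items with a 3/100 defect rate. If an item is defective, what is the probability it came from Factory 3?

Using Bayes' theorem:
P(F1) = 2/5, P(D|F1) = 1/50
P(F2) = 2/5, P(D|F2) = 1/100
P(F3) = 1/5, P(D|F3) = 3/100
P(D) = P(D|F1)P(F1) + P(D|F2)P(F2) + P(D|F3)P(F3)
     = \frac{9}{500}
P(F3|D) = P(D|F3)P(F3) / P(D)
= \frac{1}{3}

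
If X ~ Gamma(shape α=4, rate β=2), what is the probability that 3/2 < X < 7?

P(3/2 < X < 7) = ∫_{3/2}^{7} f(x) dx
where f(x) = \frac{8 x^{3} e^{- 2 x}}{3}
= \frac{-1711 + 39 e^{11}}{3 e^{14}}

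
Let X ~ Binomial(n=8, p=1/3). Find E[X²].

Using the identity E[X²] = Var(X) + (E[X])²:
E[X] = \frac{8}{3}
Var(X) = \frac{16}{9}
E[X²] = \frac{16}{9} + (\frac{8}{3})²
= \frac{80}{9}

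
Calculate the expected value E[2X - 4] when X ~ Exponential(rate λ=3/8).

For X ~ Exponential(rate λ=3/8):
E[X] = \frac{8}{3}
E[2X - 4] = 2 × E[X] - 4 = \frac{4}{3}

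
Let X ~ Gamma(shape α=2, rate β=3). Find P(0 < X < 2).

P(0 < X < 2) = ∫_{0}^{2} f(x) dx
where f(x) = 9 x e^{- 3 x}
= 1 - \frac{7}{e^{6}}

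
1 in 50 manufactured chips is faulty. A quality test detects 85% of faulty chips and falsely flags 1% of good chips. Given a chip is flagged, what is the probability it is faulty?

Let D = the rare event, + = positive/flagged.
P(D) = 1/50
P(+|D) = 85/100 = 17/20
P(+|D') = 1/100
P(+) = P(+|D)P(D) + P(+|D')P(D')
     = \frac{17}{20} × \frac{1}{50} + \frac{1}{100} × \frac{49}{50}
     = \frac{67}{2500}
P(D|+) = P(+|D)P(D)/P(+) = \frac{85}{134}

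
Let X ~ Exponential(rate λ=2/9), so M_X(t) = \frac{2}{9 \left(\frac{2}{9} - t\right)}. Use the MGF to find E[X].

To find E[X], compute M^(1)(0):
M^(1)(t) = \frac{2}{9 \left(\frac{2}{9} - t\right)^{2}}
M^(1)(0) = \frac{9}{2}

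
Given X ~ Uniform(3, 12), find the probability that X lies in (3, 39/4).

P(3 < X < 39/4) = ∫_{3}^{39/4} f(x) dx
where f(x) = \frac{1}{9}
= \frac{3}{4}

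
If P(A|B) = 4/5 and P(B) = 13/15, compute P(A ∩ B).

By definition, P(A|B) = P(A ∩ B) / P(B)
So P(A ∩ B) = P(A|B) × P(B)
= 4/5 × 13/15
= 52/75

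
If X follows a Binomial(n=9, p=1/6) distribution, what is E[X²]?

Using the identity E[X²] = Var(X) + (E[X])²:
E[X] = \frac{3}{2}
Var(X) = \frac{5}{4}
E[X²] = \frac{5}{4} + (\frac{3}{2})²
= \frac{7}{2}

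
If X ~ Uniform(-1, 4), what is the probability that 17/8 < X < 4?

P(17/8 < X < 4) = ∫_{17/8}^{4} f(x) dx
where f(x) = \frac{1}{5}
= \frac{3}{8}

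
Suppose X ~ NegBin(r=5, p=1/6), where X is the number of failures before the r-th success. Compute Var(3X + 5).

For X ~ NegBin(r=5, p=1/6), where X is the number of failures before the r-th success:
Var(X) = 150
Var(3X + 5) = (3)² × Var(X) = 9 × 150 = 1350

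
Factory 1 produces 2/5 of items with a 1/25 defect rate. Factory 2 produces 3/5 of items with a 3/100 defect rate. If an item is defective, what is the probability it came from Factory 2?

Using Bayes' theorem:
P(F1) = 2/5, P(D|F1) = 1/25
P(F2) = 3/5, P(D|F2) = 3/100
P(D) = P(D|F1)P(F1) + P(D|F2)P(F2)
     = \frac{17}{500}
P(F2|D) = P(D|F2)P(F2) / P(D)
= \frac{9}{17}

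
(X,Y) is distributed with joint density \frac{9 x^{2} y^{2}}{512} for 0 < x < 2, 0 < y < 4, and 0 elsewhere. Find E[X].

f_X(x) = ∫_0^4 \frac{9 x^{2} y^{2}}{512} dy = \frac{3 x^{2}}{8}
E[X] = ∫_0^2 x × (\frac{3 x^{2}}{8}) dx = \frac{3}{2}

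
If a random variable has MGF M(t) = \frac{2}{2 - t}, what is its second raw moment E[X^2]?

To find E[X^2], compute M^(2)(0):
M^(1)(t) = \frac{2}{\left(2 - t\right)^{2}}
M^(2)(t) = \frac{4}{\left(2 - t\right)^{3}}
M^(2)(0) = \frac{1}{2}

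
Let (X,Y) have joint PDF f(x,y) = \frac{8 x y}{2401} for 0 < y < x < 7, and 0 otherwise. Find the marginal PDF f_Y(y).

f_Y(y) = ∫_y^7 \frac{8 x y}{2401} dx = \frac{4 y \left(49 - y^{2}\right)}{2401}
for 0 < y < 7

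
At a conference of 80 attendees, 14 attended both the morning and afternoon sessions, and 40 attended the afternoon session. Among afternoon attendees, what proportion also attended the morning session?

P(A ∩ B) = 14/80 = 7/40
P(B) = 40/80 = 1/2
P(A|B) = P(A ∩ B) / P(B) = (7/40) / (1/2) = 7/20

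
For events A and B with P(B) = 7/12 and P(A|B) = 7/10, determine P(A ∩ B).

By definition, P(A|B) = P(A ∩ B) / P(B)
So P(A ∩ B) = P(A|B) × P(B)
= 7/10 × 7/12
= 49/120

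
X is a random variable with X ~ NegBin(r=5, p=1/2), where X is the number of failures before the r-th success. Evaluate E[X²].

Using the identity E[X²] = Var(X) + (E[X])²:
E[X] = 5
Var(X) = 10
E[X²] = 10 + (5)²
= 35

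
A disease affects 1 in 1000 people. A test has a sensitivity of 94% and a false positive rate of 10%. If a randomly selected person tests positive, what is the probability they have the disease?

Let D = the rare event, + = positive/flagged.
P(D) = 1/1000
P(+|D) = 94/100 = 47/50
P(+|D') = 10/100 = 1/10
P(+) = P(+|D)P(D) + P(+|D')P(D')
     = \frac{47}{50} × \frac{1}{1000} + \frac{1}{10} × \frac{999}{1000}
     = \frac{2521}{25000}
P(D|+) = P(+|D)P(D)/P(+) = \frac{47}{5042}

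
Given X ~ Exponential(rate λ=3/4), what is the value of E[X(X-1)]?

E[X(X-1)] = E[X² - X] = E[X²] - E[X]
E[X] = \frac{4}{3}
E[X²] = Var(X) + (E[X])² = \frac{16}{9} + (\frac{4}{3})² = \frac{32}{9}
E[X(X-1)] = \frac{32}{9} - \frac{4}{3} = \frac{20}{9}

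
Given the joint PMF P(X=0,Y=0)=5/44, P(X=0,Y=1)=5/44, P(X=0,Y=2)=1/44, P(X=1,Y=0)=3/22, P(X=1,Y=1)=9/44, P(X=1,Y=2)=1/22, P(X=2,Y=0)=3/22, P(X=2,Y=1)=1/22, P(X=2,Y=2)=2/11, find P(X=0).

P(X=0) = P(X=0,Y=0) + P(X=0,Y=1) + P(X=0,Y=2)
= 5/44 + 5/44 + 1/44
= 1/4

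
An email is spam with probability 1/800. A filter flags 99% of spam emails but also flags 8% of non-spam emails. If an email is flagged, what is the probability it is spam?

Let D = the rare event, + = positive/flagged.
P(D) = 1/800
P(+|D) = 99/100
P(+|D') = 8/100 = 2/25
P(+) = P(+|D)P(D) + P(+|D')P(D')
     = \frac{99}{100} × \frac{1}{800} + \frac{2}{25} × \frac{799}{800}
     = \frac{6491}{80000}
P(D|+) = P(+|D)P(D)/P(+) = \frac{99}{6491}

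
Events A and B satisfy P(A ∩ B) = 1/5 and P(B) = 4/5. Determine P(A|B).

P(A|B) = P(A ∩ B) / P(B)
= (1/5) / (4/5)
= 1/4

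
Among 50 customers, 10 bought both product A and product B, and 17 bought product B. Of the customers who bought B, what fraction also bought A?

P(A ∩ B) = 10/50 = 1/5
P(B) = 17/50
P(A|B) = P(A ∩ B) / P(B) = (1/5) / (17/50) = 10/17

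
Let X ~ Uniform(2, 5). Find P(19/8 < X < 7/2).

P(19/8 < X < 7/2) = ∫_{19/8}^{7/2} f(x) dx
where f(x) = \frac{1}{3}
= \frac{3}{8}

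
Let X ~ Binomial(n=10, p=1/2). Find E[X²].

Using the identity E[X²] = Var(X) + (E[X])²:
E[X] = 5
Var(X) = \frac{5}{2}
E[X²] = \frac{5}{2} + (5)²
= \frac{55}{2}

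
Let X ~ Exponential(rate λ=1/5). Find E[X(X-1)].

E[X(X-1)] = E[X² - X] = E[X²] - E[X]
E[X] = 5
E[X²] = Var(X) + (E[X])² = 25 + (5)² = 50
E[X(X-1)] = 50 - 5 = 45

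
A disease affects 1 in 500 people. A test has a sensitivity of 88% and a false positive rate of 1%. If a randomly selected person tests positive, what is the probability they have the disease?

Let D = the rare event, + = positive/flagged.
P(D) = 1/500
P(+|D) = 88/100 = 22/25
P(+|D') = 1/100
P(+) = P(+|D)P(D) + P(+|D')P(D')
     = \frac{22}{25} × \frac{1}{500} + \frac{1}{100} × \frac{499}{500}
     = \frac{587}{50000}
P(D|+) = P(+|D)P(D)/P(+) = \frac{88}{587}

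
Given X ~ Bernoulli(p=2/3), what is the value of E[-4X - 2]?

For X ~ Bernoulli(p=2/3):
E[X] = \frac{2}{3}
E[-4X - 2] = -4 × E[X] - 2 = - \frac{14}{3}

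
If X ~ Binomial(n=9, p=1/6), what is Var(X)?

For X ~ Binomial(n=9, p=1/6):
Var(X) = \frac{5}{4}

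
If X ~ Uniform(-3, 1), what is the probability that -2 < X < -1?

P(-2 < X < -1) = ∫_{-2}^{-1} f(x) dx
where f(x) = \frac{1}{4}
= \frac{1}{4}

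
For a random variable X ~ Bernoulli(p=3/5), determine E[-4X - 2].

For X ~ Bernoulli(p=3/5):
E[X] = \frac{3}{5}
E[-4X - 2] = -4 × E[X] - 2 = - \frac{22}{5}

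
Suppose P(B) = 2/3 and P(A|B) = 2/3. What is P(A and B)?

By definition, P(A|B) = P(A ∩ B) / P(B)
So P(A ∩ B) = P(A|B) × P(B)
= 2/3 × 2/3
= 4/9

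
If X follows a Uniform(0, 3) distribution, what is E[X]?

For X ~ Uniform(0, 3), the expected value is:
E[X] = \frac{3}{2}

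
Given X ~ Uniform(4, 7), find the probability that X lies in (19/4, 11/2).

P(19/4 < X < 11/2) = ∫_{19/4}^{11/2} f(x) dx
where f(x) = \frac{1}{3}
= \frac{1}{4}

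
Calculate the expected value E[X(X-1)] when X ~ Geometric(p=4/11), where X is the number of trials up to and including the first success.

E[X(X-1)] = E[X² - X] = E[X²] - E[X]
E[X] = \frac{11}{4}
E[X²] = Var(X) + (E[X])² = \frac{77}{16} + (\frac{11}{4})² = \frac{99}{8}
E[X(X-1)] = \frac{99}{8} - \frac{11}{4} = \frac{77}{8}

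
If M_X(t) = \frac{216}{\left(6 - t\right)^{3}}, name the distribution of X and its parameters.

The MGF M(t) = \frac{216}{\left(6 - t\right)^{3}} is the standard form for the Gamma distribution.
Comparing with the known MGF formula identifies: Gamma(shape α=3, rate β=6)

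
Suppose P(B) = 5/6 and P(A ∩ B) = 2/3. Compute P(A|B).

P(A|B) = P(A ∩ B) / P(B)
= (2/3) / (5/6)
= 4/5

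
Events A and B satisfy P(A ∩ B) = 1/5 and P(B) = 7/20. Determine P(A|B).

P(A|B) = P(A ∩ B) / P(B)
= (1/5) / (7/20)
= 4/7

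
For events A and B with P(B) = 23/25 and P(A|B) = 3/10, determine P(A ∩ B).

By definition, P(A|B) = P(A ∩ B) / P(B)
So P(A ∩ B) = P(A|B) × P(B)
= 3/10 × 23/25
= 69/250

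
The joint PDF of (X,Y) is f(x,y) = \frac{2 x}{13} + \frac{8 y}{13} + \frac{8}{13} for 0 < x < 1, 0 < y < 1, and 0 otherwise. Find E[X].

E[X] = ∫_0^1 ∫_0^1 x × f(x,y) dy dx
= ∫_0^1 ∫_0^1 x × (\frac{2 x}{13} + \frac{8 y}{13} + \frac{8}{13}) dy dx
= \frac{20}{39}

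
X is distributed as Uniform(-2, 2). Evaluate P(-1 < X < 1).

P(-1 < X < 1) = ∫_{-1}^{1} f(x) dx
where f(x) = \frac{1}{4}
= \frac{1}{2}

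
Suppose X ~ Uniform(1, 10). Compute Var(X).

For X ~ Uniform(1, 10):
Var(X) = \frac{27}{4}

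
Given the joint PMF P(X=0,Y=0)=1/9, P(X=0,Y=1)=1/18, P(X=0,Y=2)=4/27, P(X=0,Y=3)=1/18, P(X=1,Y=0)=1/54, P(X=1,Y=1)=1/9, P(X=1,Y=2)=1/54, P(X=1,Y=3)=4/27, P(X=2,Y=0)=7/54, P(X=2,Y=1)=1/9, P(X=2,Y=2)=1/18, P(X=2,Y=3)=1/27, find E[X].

First find marginal of X:
P(X=0) = 10/27
P(X=1) = 8/27
P(X=2) = 1/3
E[X] = 0 × 10/27 + 1 × 8/27 + 2 × 1/3 = 26/27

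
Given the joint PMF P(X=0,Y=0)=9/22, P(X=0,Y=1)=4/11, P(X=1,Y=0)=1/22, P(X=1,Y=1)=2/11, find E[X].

First find marginal of X:
P(X=0) = 17/22
P(X=1) = 5/22
E[X] = 0 × 17/22 + 1 × 5/22 = 5/22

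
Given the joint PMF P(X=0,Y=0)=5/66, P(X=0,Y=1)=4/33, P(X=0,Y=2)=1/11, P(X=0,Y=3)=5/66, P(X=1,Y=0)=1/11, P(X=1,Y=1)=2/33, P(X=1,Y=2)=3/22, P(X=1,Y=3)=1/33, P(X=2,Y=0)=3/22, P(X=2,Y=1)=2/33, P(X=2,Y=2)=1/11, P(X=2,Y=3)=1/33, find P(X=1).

P(X=1) = P(X=1,Y=0) + P(X=1,Y=1) + P(X=1,Y=2) + P(X=1,Y=3)
= 1/11 + 2/33 + 3/22 + 1/33
= 7/22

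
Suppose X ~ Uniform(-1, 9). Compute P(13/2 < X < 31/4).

P(13/2 < X < 31/4) = ∫_{13/2}^{31/4} f(x) dx
where f(x) = \frac{1}{10}
= \frac{1}{8}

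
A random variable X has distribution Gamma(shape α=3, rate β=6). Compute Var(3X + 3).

For X ~ Gamma(shape α=3, rate β=6):
Var(X) = \frac{1}{12}
Var(3X + 3) = (3)² × Var(X) = 9 × \frac{1}{12} = \frac{3}{4}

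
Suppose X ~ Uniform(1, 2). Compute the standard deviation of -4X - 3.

For X ~ Uniform(1, 2):
Var(X) = \frac{1}{12}
SD(X) = √(Var(X)) = √(\frac{1}{12}) = \frac{\sqrt{3}}{6}
SD(-4X - 3) = |-4| × SD(X) = 4 × \frac{\sqrt{3}}{6} = \frac{2 \sqrt{3}}{3}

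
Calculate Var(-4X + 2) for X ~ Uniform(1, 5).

For X ~ Uniform(1, 5):
Var(X) = \frac{4}{3}
Var(-4X + 2) = (-4)² × Var(X) = 16 × \frac{4}{3} = \frac{64}{3}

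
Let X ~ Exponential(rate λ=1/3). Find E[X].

For X ~ Exponential(rate λ=1/3), the expected value is:
E[X] = 3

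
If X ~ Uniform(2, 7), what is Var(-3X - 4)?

For X ~ Uniform(2, 7):
Var(X) = \frac{25}{12}
Var(-3X - 4) = (-3)² × Var(X) = 9 × \frac{25}{12} = \frac{75}{4}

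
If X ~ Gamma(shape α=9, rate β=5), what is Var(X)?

For X ~ Gamma(shape α=9, rate β=5):
Var(X) = \frac{9}{25}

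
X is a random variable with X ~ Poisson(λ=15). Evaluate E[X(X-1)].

E[X(X-1)] = E[X² - X] = E[X²] - E[X]
E[X] = 15
E[X²] = Var(X) + (E[X])² = 15 + (15)² = 240
E[X(X-1)] = 240 - 15 = 225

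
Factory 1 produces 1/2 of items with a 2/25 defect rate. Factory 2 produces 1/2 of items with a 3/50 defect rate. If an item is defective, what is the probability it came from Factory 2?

Using Bayes' theorem:
P(F1) = 1/2, P(D|F1) = 2/25
P(F2) = 1/2, P(D|F2) = 3/50
P(D) = P(D|F1)P(F1) + P(D|F2)P(F2)
     = \frac{7}{100}
P(F2|D) = P(D|F2)P(F2) / P(D)
= \frac{3}{7}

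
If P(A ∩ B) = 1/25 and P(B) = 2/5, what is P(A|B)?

P(A|B) = P(A ∩ B) / P(B)
= (1/25) / (2/5)
= 1/10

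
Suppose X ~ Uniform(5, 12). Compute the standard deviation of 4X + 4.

For X ~ Uniform(5, 12):
Var(X) = \frac{49}{12}
SD(X) = √(Var(X)) = √(\frac{49}{12}) = \frac{7 \sqrt{3}}{6}
SD(4X + 4) = |4| × SD(X) = 4 × \frac{7 \sqrt{3}}{6} = \frac{14 \sqrt{3}}{3}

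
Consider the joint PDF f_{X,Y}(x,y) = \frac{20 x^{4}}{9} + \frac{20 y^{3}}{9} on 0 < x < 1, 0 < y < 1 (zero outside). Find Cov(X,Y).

E[XY] = ∫∫ xy × f(x,y) dx dy = \frac{11}{27}
E[X] = \frac{35}{54}
E[Y] = \frac{2}{3}
Cov(X,Y) = E[XY] - E[X]E[Y] = - \frac{2}{81}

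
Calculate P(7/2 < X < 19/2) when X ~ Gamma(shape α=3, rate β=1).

P(7/2 < X < 19/2) = ∫_{7/2}^{19/2} f(x) dx
where f(x) = \frac{x^{2} e^{- x}}{2}
= \frac{5 \left(-89 + 17 e^{6}\right)}{8 e^{\frac{19}{2}}}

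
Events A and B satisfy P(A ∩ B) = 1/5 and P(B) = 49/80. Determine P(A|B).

P(A|B) = P(A ∩ B) / P(B)
= (1/5) / (49/80)
= 16/49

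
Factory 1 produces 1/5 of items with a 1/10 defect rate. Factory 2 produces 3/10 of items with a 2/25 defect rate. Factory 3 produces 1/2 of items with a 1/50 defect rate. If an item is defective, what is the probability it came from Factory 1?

Using Bayes' theorem:
P(F1) = 1/5, P(D|F1) = 1/10
P(F2) = 3/10, P(D|F2) = 2/25
P(F3) = 1/2, P(D|F3) = 1/50
P(D) = P(D|F1)P(F1) + P(D|F2)P(F2) + P(D|F3)P(F3)
     = \frac{27}{500}
P(F1|D) = P(D|F1)P(F1) / P(D)
= \frac{10}{27}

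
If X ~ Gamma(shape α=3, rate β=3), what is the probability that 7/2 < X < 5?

P(7/2 < X < 5) = ∫_{7/2}^{5} f(x) dx
where f(x) = \frac{27 x^{2} e^{- 3 x}}{2}
= - \frac{257}{2 e^{15}} + \frac{533}{8 e^{\frac{21}{2}}}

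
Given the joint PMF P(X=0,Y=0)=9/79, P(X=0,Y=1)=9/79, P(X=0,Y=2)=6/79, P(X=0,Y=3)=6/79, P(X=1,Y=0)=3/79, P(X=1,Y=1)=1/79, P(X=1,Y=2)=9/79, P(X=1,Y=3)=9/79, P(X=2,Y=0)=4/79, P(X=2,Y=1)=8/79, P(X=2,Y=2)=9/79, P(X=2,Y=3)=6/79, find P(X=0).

P(X=0) = P(X=0,Y=0) + P(X=0,Y=1) + P(X=0,Y=2) + P(X=0,Y=3)
= 9/79 + 9/79 + 6/79 + 6/79
= 30/79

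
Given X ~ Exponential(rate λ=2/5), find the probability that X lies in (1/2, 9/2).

P(1/2 < X < 9/2) = ∫_{1/2}^{9/2} f(x) dx
where f(x) = \frac{2 e^{- \frac{2 x}{5}}}{5}
= - \frac{1 - e^{\frac{8}{5}}}{e^{\frac{9}{5}}}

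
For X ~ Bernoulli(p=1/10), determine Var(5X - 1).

For X ~ Bernoulli(p=1/10):
Var(X) = \frac{9}{100}
Var(5X - 1) = (5)² × Var(X) = 25 × \frac{9}{100} = \frac{9}{4}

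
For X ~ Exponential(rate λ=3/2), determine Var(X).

For X ~ Exponential(rate λ=3/2):
Var(X) = \frac{4}{9}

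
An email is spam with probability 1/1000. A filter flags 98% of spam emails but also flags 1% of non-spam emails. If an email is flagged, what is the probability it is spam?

Let D = the rare event, + = positive/flagged.
P(D) = 1/1000
P(+|D) = 98/100 = 49/50
P(+|D') = 1/100
P(+) = P(+|D)P(D) + P(+|D')P(D')
     = \frac{49}{50} × \frac{1}{1000} + \frac{1}{100} × \frac{999}{1000}
     = \frac{1097}{100000}
P(D|+) = P(+|D)P(D)/P(+) = \frac{98}{1097}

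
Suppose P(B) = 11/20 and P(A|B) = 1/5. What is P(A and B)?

By definition, P(A|B) = P(A ∩ B) / P(B)
So P(A ∩ B) = P(A|B) × P(B)
= 1/5 × 11/20
= 11/100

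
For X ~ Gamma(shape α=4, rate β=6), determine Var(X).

For X ~ Gamma(shape α=4, rate β=6):
Var(X) = \frac{1}{9}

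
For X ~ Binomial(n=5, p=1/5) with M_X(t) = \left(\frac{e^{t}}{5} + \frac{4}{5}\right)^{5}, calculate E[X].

To find E[X], compute M^(1)(0):
M^(1)(t) = \left(\frac{e^{t}}{5} + \frac{4}{5}\right)^{4} e^{t}
M^(1)(0) = 1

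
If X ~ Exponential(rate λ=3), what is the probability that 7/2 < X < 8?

P(7/2 < X < 8) = ∫_{7/2}^{8} f(x) dx
where f(x) = 3 e^{- 3 x}
= - \frac{1}{e^{24}} + e^{- \frac{21}{2}}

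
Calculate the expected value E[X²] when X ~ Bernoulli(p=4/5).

Using the identity E[X²] = Var(X) + (E[X])²:
E[X] = \frac{4}{5}
Var(X) = \frac{4}{25}
E[X²] = \frac{4}{25} + (\frac{4}{5})²
= \frac{4}{5}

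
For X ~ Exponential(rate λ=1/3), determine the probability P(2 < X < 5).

P(2 < X < 5) = ∫_{2}^{5} f(x) dx
where f(x) = \frac{e^{- \frac{x}{3}}}{3}
= - \frac{1 - e}{e^{\frac{5}{3}}}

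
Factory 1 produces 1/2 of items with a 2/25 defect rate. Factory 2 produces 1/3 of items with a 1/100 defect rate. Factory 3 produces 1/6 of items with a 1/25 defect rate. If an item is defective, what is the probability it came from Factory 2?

Using Bayes' theorem:
P(F1) = 1/2, P(D|F1) = 2/25
P(F2) = 1/3, P(D|F2) = 1/100
P(F3) = 1/6, P(D|F3) = 1/25
P(D) = P(D|F1)P(F1) + P(D|F2)P(F2) + P(D|F3)P(F3)
     = \frac{1}{20}
P(F2|D) = P(D|F2)P(F2) / P(D)
= \frac{1}{15}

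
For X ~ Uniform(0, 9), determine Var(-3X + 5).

For X ~ Uniform(0, 9):
Var(X) = \frac{27}{4}
Var(-3X + 5) = (-3)² × Var(X) = 9 × \frac{27}{4} = \frac{243}{4}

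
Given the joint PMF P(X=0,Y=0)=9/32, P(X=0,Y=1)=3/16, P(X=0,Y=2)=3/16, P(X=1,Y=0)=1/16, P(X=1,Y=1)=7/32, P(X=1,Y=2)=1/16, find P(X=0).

P(X=0) = P(X=0,Y=0) + P(X=0,Y=1) + P(X=0,Y=2)
= 9/32 + 3/16 + 3/16
= 21/32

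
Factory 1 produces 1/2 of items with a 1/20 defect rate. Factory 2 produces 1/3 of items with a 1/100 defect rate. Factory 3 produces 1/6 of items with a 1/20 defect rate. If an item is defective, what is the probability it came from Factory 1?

Using Bayes' theorem:
P(F1) = 1/2, P(D|F1) = 1/20
P(F2) = 1/3, P(D|F2) = 1/100
P(F3) = 1/6, P(D|F3) = 1/20
P(D) = P(D|F1)P(F1) + P(D|F2)P(F2) + P(D|F3)P(F3)
     = \frac{11}{300}
P(F1|D) = P(D|F1)P(F1) / P(D)
= \frac{15}{22}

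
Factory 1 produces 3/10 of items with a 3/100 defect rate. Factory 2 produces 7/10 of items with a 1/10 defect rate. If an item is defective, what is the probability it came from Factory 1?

Using Bayes' theorem:
P(F1) = 3/10, P(D|F1) = 3/100
P(F2) = 7/10, P(D|F2) = 1/10
P(D) = P(D|F1)P(F1) + P(D|F2)P(F2)
     = \frac{79}{1000}
P(F1|D) = P(D|F1)P(F1) / P(D)
= \frac{9}{79}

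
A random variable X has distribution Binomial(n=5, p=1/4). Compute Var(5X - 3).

For X ~ Binomial(n=5, p=1/4):
Var(X) = \frac{15}{16}
Var(5X - 3) = (5)² × Var(X) = 25 × \frac{15}{16} = \frac{375}{16}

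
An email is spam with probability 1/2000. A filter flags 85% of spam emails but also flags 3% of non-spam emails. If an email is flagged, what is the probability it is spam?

Let D = the rare event, + = positive/flagged.
P(D) = 1/2000
P(+|D) = 85/100 = 17/20
P(+|D') = 3/100
P(+) = P(+|D)P(D) + P(+|D')P(D')
     = \frac{17}{20} × \frac{1}{2000} + \frac{3}{100} × \frac{1999}{2000}
     = \frac{3041}{100000}
P(D|+) = P(+|D)P(D)/P(+) = \frac{85}{6082}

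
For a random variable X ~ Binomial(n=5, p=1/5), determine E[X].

For X ~ Binomial(n=5, p=1/5), the expected value is:
E[X] = 1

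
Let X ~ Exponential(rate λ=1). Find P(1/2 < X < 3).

P(1/2 < X < 3) = ∫_{1/2}^{3} f(x) dx
where f(x) = e^{- x}
= - \frac{1}{e^{3}} + e^{- \frac{1}{2}}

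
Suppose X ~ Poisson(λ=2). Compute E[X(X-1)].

E[X(X-1)] = E[X² - X] = E[X²] - E[X]
E[X] = 2
E[X²] = Var(X) + (E[X])² = 2 + (2)² = 6
E[X(X-1)] = 6 - 2 = 4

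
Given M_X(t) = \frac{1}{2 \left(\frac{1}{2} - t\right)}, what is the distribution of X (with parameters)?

The MGF M(t) = \frac{1}{2 \left(\frac{1}{2} - t\right)} is the standard form for the Exponential distribution.
Comparing with the known MGF formula identifies: Exponential(rate λ=1/2)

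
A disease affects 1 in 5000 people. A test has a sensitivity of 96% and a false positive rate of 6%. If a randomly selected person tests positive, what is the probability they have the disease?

Let D = the rare event, + = positive/flagged.
P(D) = 1/5000
P(+|D) = 96/100 = 24/25
P(+|D') = 6/100 = 3/50
P(+) = P(+|D)P(D) + P(+|D')P(D')
     = \frac{24}{25} × \frac{1}{5000} + \frac{3}{50} × \frac{4999}{5000}
     = \frac{3009}{50000}
P(D|+) = P(+|D)P(D)/P(+) = \frac{16}{5015}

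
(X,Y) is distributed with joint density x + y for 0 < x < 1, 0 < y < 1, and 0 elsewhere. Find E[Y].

E[Y] = ∫_0^1 ∫_0^1 y × f(x,y) dx dy
= \frac{7}{12}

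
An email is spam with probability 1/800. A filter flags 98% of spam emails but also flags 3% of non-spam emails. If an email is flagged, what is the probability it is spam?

Let D = the rare event, + = positive/flagged.
P(D) = 1/800
P(+|D) = 98/100 = 49/50
P(+|D') = 3/100
P(+) = P(+|D)P(D) + P(+|D')P(D')
     = \frac{49}{50} × \frac{1}{800} + \frac{3}{100} × \frac{799}{800}
     = \frac{499}{16000}
P(D|+) = P(+|D)P(D)/P(+) = \frac{98}{2495}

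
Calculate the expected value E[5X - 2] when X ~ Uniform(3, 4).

For X ~ Uniform(3, 4):
E[X] = \frac{7}{2}
E[5X - 2] = 5 × E[X] - 2 = \frac{31}{2}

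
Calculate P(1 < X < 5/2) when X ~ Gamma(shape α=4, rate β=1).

P(1 < X < 5/2) = ∫_{1}^{5/2} f(x) dx
where f(x) = \frac{x^{3} e^{- x}}{6}
= - \frac{443}{48 e^{\frac{5}{2}}} + \frac{8}{3 e}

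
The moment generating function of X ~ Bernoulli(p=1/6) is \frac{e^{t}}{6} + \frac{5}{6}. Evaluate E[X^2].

To find E[X^2], compute M^(2)(0):
M^(1)(t) = \frac{e^{t}}{6}
M^(2)(t) = \frac{e^{t}}{6}
M^(2)(0) = \frac{1}{6}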